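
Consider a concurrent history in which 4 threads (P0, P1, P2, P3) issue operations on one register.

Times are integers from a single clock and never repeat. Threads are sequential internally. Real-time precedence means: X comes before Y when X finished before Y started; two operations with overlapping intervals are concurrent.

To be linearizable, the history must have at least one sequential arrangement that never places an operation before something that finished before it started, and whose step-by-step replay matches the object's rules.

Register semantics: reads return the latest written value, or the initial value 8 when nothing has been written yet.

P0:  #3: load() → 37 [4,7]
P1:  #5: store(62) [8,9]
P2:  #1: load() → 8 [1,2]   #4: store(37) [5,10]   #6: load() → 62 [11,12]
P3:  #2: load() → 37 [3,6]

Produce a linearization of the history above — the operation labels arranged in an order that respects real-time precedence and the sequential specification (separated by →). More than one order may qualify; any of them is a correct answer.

#1 → #4 → #2 → #3 → #5 → #6

1. #1 load() → 8, leaving value 8
2. #4 store(37), leaving value 37
3. #2 load() → 37, leaving value 37
4. #3 load() → 37, leaving value 37
5. #5 store(62), leaving value 62
6. #6 load() → 62, leaving value 62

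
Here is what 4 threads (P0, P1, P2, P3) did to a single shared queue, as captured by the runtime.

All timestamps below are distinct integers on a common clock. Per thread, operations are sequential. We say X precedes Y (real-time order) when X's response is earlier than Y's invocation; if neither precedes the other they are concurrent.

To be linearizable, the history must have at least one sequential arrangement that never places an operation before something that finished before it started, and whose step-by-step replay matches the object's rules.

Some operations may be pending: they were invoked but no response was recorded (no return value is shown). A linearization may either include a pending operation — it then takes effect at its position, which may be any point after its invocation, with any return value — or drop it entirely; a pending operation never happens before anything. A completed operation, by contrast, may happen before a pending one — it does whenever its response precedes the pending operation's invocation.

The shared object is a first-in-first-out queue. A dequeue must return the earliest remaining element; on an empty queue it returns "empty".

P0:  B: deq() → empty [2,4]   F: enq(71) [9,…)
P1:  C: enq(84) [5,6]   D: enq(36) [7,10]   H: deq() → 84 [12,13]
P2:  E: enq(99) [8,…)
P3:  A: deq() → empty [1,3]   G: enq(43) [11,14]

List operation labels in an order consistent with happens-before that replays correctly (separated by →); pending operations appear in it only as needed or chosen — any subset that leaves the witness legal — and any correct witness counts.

1. A deq() → empty, leaving queue <>
2. B deq() → empty, leaving queue <>
3. C enq(84), leaving queue <84>
4. D enq(36), leaving queue <84,36>
5. E enq(99) (pending, included), leaving queue <84,36,99>
6. F enq(71) (pending, included), leaving queue <84,36,99,71>
7. G enq(43), leaving queue <84,36,99,71,43>
8. H deq() → 84, leaving queue <36,99,71,43>

A → B → C → D → E → F → G → H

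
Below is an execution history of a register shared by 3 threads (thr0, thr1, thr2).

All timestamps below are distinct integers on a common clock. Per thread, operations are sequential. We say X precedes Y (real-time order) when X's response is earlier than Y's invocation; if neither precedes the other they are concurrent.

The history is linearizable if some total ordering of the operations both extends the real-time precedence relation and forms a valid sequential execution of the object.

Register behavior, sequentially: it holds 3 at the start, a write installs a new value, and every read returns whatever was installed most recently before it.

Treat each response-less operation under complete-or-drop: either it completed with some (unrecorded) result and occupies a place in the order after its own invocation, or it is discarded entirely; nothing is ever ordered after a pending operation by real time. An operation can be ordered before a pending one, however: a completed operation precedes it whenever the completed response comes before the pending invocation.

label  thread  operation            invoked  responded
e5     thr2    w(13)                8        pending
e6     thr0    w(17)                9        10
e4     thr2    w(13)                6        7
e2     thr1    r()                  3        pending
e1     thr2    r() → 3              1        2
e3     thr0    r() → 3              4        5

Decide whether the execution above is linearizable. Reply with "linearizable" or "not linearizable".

linearizable

one valid linearization: e1, e2, e3, e4, e5, e6
step 1: e1 r() → 3 — value 3
step 2: e2 r() (pending, included) — value 3
step 3: e3 r() → 3 — value 3
step 4: e4 w(13) — value 13
step 5: e5 w(13) (pending, included) — value 13
step 6: e6 w(17) — value 17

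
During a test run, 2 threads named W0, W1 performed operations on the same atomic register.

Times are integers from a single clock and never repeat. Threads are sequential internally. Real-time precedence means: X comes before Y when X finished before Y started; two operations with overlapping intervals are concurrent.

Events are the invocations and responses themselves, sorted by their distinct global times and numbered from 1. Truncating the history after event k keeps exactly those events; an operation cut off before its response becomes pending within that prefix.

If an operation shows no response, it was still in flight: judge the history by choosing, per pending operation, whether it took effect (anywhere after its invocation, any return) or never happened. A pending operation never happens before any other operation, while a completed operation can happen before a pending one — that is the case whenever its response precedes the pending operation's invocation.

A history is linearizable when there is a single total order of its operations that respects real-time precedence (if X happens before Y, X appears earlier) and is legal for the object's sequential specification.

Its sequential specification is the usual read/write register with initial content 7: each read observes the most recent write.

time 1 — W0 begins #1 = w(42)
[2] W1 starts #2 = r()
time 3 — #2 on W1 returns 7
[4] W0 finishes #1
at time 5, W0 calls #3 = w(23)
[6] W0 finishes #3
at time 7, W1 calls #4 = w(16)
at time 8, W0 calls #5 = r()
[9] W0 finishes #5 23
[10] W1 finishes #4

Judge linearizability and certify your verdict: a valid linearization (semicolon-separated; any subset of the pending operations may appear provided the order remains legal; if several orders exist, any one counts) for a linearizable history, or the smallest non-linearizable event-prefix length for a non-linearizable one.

linearizable — witness: #2; #1; #3; #5; #4

step 1: #2 r() → 7 — value 7
step 2: #1 w(42) — value 42
step 3: #3 w(23) — value 23
step 4: #5 r() → 23 — value 23
step 5: #4 w(16) — value 16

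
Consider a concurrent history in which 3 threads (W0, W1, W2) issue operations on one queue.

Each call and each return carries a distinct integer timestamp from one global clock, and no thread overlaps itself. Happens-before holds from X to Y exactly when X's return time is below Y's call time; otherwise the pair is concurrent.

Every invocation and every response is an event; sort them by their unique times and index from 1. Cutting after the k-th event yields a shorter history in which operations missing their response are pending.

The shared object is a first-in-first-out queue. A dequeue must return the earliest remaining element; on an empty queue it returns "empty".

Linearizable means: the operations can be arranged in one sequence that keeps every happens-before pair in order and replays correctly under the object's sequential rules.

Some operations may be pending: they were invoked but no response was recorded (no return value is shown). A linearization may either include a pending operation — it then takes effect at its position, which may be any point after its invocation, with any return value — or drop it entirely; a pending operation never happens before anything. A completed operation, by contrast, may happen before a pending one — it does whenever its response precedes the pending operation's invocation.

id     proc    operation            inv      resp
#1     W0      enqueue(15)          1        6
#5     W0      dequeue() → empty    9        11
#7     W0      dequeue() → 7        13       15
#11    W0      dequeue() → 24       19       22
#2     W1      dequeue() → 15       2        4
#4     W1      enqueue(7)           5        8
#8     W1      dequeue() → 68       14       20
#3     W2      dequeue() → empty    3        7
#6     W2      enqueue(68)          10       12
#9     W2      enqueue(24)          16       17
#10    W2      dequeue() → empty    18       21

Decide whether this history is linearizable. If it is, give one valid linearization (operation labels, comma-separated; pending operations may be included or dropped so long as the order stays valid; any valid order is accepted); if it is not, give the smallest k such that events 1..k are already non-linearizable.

prefix check: 1..10 passes, 1..11 fails once #5's time-11 response joins
5 completed operations, 12 real-time-consistent orders — every queue replay fails
no completion choice of the 1 pending operation (#6) rescues it — every subset was tried
one such order, #1, #2, #3, #4, #5 (pending dropped), breaks at step 5 where #5 dequeue() → empty is illegal
one such order, #1, #2, #4, #3, #5 (pending dropped), breaks at step 4 where #3 dequeue() → empty is illegal

not linearizable — minimal violating prefix: 11 events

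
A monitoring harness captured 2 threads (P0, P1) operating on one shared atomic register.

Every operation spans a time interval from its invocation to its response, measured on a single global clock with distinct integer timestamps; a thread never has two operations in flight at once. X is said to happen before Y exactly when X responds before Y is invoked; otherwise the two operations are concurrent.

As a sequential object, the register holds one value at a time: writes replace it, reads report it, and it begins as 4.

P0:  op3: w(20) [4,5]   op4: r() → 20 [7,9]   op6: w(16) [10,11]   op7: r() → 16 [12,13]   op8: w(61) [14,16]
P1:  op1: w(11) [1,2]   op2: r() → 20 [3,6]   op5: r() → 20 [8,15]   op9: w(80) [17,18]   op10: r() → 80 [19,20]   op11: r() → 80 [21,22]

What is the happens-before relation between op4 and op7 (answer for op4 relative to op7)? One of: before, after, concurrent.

before

op4 spans [7,9], op7 spans [12,13]
resp(op4)=9 < inv(op7)=12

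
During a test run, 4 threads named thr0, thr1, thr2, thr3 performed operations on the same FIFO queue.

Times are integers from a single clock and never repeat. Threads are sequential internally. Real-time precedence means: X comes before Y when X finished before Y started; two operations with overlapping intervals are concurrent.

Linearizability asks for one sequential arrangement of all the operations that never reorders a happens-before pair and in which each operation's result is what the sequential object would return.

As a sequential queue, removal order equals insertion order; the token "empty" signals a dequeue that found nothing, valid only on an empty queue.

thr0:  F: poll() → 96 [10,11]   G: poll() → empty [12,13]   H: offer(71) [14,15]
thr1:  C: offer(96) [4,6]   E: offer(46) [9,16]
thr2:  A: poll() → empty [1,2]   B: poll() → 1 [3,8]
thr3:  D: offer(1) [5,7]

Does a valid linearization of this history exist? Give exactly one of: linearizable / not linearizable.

linearizable

witness order: A, D, B, C, F, G, E, H
step 1: A poll() → empty — queue <>
step 2: D offer(1) — queue <1>
step 3: B poll() → 1 — queue <>
step 4: C offer(96) — queue <96>
step 5: F poll() → 96 — queue <>
step 6: G poll() → empty — queue <>
step 7: E offer(46) — queue <46>
step 8: H offer(71) — queue <46,71>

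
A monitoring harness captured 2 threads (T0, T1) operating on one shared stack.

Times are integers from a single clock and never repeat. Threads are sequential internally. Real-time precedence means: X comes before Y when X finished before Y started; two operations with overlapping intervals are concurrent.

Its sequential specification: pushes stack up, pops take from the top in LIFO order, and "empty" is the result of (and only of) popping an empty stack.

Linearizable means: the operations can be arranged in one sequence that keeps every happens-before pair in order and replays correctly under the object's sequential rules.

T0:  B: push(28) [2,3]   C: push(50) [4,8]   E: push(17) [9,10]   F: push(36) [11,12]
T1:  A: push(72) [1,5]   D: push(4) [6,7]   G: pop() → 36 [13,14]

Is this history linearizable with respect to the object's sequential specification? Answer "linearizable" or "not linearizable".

witness order: A, B, C, D, E, F, G
after step 1 (A push(72)): stack <72>
after step 2 (B push(28)): stack <72,28>
after step 3 (C push(50)): stack <72,28,50>
after step 4 (D push(4)): stack <72,28,50,4>
after step 5 (E push(17)): stack <72,28,50,4,17>
after step 6 (F push(36)): stack <72,28,50,4,17,36>
after step 7 (G pop() → 36): stack <72,28,50,4,17>

linearizable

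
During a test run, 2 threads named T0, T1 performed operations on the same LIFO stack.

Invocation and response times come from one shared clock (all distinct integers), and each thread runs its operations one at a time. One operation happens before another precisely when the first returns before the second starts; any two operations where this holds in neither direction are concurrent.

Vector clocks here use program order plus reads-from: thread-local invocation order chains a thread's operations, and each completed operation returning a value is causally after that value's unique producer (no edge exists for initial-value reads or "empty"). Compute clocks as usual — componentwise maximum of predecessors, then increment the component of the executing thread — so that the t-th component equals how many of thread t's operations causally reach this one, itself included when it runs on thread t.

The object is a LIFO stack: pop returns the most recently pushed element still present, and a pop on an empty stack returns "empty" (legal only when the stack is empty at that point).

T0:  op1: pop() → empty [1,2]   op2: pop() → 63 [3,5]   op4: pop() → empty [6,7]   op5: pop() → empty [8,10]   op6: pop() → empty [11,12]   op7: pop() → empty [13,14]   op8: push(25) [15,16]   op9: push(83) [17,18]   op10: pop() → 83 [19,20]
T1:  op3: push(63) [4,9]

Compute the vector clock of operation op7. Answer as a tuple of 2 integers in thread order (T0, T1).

no predecessors for op3 (invoked 4): T1 increments from zero → (0, 1)
no predecessors for op1 (invoked 1): T0 increments from zero → (1, 0)
invoked at 3, op2 merges VC(op1)=(1, 0), VC(op3)=(0, 1) and bumps T0's slot → (2, 1)
invoked at 6, op4 merges VC(op2)=(2, 1) and bumps T0's slot → (3, 1)
invoked at 8, op5 merges VC(op4)=(3, 1) and bumps T0's slot → (4, 1)
invoked at 11, op6 merges VC(op5)=(4, 1) and bumps T0's slot → (5, 1)
invoked at 13, op7 merges VC(op6)=(5, 1) and bumps T0's slot → (6, 1)
invoked at 15, op8 merges VC(op7)=(6, 1) and bumps T0's slot → (7, 1)
invoked at 17, op9 merges VC(op8)=(7, 1) and bumps T0's slot → (8, 1)
invoked at 19, op10 merges VC(op9)=(8, 1) and bumps T0's slot → (9, 1)
target: VC(op7) = (6, 1)

(6, 1)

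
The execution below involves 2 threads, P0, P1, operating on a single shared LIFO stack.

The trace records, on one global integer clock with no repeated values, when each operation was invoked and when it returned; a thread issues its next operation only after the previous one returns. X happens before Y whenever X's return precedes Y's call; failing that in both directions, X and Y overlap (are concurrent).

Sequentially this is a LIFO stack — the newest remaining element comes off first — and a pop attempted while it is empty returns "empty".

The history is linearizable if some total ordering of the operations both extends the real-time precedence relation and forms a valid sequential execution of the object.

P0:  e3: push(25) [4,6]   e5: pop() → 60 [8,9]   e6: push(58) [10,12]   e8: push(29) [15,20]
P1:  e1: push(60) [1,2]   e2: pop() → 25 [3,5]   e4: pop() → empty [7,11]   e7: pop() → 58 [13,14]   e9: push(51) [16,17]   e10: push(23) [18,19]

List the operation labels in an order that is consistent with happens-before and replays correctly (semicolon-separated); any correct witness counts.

after step 1 (e1 push(60)): stack <60>
after step 2 (e3 push(25)): stack <60,25>
after step 3 (e2 pop() → 25): stack <60>
after step 4 (e5 pop() → 60): stack <>
after step 5 (e4 pop() → empty): stack <>
after step 6 (e6 push(58)): stack <58>
after step 7 (e7 pop() → 58): stack <>
after step 8 (e8 push(29)): stack <29>
after step 9 (e9 push(51)): stack <29,51>
after step 10 (e10 push(23)): stack <29,51,23>

e1; e3; e2; e5; e4; e6; e7; e8; e9; e10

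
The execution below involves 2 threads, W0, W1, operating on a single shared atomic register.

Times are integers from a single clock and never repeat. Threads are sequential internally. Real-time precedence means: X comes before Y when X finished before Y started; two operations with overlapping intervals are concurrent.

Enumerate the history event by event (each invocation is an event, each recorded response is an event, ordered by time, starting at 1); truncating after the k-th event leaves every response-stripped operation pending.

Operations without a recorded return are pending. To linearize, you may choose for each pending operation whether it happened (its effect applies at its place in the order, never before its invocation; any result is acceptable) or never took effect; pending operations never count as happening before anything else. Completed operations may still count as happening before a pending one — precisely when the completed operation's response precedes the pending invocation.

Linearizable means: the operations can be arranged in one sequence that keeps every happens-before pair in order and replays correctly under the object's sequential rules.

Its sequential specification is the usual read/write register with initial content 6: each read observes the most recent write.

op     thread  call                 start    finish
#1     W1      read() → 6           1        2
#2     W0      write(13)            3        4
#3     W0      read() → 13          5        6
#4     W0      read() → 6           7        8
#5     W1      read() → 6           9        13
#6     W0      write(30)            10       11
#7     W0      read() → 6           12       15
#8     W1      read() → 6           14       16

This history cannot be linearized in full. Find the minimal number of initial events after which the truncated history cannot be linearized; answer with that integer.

8

events 1..7 are linearizable, e.g. via #1, #2, #3:
step 1: #1 read() → 6 — value 6
step 2: #2 write(13) — value 13
step 3: #3 read() → 13 — value 13
once event 8 joins (#4's response, time 8), exhaustive search finds no witness
one such order, #1, #2, #3, #4, breaks at step 4 where #4 read() → 6 is illegal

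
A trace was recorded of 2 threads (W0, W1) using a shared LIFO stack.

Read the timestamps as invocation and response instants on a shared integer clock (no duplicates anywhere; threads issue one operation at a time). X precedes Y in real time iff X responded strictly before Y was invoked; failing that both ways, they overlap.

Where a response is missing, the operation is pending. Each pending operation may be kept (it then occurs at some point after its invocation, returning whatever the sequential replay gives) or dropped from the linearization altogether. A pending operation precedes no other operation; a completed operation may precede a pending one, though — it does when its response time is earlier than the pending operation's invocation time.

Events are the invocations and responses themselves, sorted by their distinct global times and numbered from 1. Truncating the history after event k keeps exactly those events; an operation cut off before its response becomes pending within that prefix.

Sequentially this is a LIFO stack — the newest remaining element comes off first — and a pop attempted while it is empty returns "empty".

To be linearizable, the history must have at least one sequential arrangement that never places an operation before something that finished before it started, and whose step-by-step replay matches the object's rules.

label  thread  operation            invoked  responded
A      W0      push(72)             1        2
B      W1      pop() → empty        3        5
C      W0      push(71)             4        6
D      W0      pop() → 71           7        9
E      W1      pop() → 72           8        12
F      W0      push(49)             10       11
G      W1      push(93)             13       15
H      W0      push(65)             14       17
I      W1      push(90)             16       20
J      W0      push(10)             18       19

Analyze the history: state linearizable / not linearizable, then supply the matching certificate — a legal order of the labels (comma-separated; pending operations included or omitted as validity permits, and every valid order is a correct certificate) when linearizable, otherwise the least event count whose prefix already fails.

already the first 5 events (up to B's response at time 5) admit no linearization; the first 4 still do
the completed operations (2 total) allow one real-time order; the LIFO stack replay rejects it
including or dropping the 1 pending operation (C) in any combination fails
e.g. A, B (pending dropped): illegal at step 2, since B pop() → empty cannot apply there

not linearizable — minimal violating prefix: 5 events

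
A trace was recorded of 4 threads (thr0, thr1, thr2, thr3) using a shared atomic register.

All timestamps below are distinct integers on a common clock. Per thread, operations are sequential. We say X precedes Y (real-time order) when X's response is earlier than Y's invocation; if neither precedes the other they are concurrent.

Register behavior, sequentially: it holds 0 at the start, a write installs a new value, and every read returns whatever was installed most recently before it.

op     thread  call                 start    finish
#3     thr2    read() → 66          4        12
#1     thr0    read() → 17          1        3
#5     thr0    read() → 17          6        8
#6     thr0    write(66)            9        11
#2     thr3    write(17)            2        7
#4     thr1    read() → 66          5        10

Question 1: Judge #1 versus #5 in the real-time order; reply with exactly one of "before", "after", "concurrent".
#1 spans [1,3], #5 spans [6,8]
resp(#1)=3 < inv(#5)=6

before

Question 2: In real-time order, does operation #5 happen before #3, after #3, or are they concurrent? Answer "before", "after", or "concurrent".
#5 spans [6,8], #3 spans [4,12]
the intervals overlap in both directions

concurrent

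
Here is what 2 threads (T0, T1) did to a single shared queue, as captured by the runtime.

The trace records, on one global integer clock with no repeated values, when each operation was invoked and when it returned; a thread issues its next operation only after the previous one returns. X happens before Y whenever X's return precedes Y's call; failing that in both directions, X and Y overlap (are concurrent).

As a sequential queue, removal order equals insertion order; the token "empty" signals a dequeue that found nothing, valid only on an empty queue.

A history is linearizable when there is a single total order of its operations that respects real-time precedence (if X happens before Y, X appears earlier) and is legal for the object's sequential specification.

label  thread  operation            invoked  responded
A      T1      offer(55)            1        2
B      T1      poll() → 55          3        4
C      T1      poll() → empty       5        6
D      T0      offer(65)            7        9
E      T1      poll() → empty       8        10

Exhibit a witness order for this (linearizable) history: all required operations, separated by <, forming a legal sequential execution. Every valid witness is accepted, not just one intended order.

A < B < C < E < D

1. A offer(55), leaving queue <55>
2. B poll() → 55, leaving queue <>
3. C poll() → empty, leaving queue <>
4. E poll() → empty, leaving queue <>
5. D offer(65), leaving queue <65>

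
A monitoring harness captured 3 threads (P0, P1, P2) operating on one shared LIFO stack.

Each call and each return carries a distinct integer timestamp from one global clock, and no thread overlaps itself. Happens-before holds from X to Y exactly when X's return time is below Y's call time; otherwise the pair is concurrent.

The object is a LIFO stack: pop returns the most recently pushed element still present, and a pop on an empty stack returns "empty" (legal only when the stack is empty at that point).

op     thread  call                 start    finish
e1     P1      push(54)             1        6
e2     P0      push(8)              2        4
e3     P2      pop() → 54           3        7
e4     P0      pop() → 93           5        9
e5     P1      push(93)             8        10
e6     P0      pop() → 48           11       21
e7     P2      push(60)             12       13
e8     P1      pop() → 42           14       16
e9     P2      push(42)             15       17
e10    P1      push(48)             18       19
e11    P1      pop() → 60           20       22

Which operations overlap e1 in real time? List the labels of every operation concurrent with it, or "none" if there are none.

e2, e3, e4

overlap test against e1 [1,6]: concurrent iff the interval meets 1..6
e2 [2,4]: concurrent
e3 [3,7]: concurrent
e4 [5,9]: concurrent
e5 [8,10]: after
e6 [11,21]: after
e7 [12,13]: after
e8 [14,16]: after
e9 [15,17]: after
e10 [18,19]: after
e11 [20,22]: after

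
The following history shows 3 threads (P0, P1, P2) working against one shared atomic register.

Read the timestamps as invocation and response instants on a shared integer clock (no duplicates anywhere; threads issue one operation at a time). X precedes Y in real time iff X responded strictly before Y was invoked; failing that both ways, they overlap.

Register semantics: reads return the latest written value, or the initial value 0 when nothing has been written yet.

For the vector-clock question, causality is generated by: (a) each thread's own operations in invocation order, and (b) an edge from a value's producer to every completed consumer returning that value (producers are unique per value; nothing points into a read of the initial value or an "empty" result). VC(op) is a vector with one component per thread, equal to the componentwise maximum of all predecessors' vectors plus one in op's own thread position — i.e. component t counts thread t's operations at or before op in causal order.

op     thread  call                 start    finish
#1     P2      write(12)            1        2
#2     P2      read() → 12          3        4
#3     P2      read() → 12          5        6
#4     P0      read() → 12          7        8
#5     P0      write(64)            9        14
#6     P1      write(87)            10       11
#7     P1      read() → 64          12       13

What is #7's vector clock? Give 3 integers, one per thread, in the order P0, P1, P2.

(2, 2, 1)

invoked at 1, #1 has no predecessors; its own P2 bump gives (0, 0, 1)
invoked at 10, #6 has no predecessors; its own P1 bump gives (0, 1, 0)
invoked at 3, #2 merges VC(#1)=(0, 0, 1) and bumps P2's slot → (0, 0, 2)
invoked at 7, #4 merges VC(#1)=(0, 0, 1) and bumps P0's slot → (1, 0, 1)
invoked at 5, #3 merges VC(#1)=(0, 0, 1), VC(#2)=(0, 0, 2) and bumps P2's slot → (0, 0, 3)
invoked at 9, #5 merges VC(#4)=(1, 0, 1) and bumps P0's slot → (2, 0, 1)
invoked at 12, #7 merges VC(#5)=(2, 0, 1), VC(#6)=(0, 1, 0) and bumps P1's slot → (2, 2, 1)
target: VC(#7) = (2, 2, 1)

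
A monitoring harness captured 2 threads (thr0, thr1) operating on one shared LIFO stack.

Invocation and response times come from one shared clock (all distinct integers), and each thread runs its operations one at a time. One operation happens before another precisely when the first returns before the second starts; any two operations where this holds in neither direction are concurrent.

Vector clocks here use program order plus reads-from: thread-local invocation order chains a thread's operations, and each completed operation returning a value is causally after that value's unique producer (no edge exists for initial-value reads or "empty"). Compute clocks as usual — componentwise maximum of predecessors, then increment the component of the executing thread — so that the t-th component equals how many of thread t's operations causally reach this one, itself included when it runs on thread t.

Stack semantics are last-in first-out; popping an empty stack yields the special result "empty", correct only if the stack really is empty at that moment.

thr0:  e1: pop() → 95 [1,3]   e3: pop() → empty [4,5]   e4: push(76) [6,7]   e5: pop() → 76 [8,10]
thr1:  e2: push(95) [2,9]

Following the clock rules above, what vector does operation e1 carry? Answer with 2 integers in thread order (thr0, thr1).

(1, 1)

root op e2, invoked 2: fresh clock plus thr1's own tick → (0, 1)
VC(e1, invoked at 1): max of VC(e2)=(0, 1), then +1 on thread thr0 → (1, 1)
VC(e3, invoked at 4): max of VC(e1)=(1, 1), then +1 on thread thr0 → (2, 1)
VC(e4, invoked at 6): max of VC(e3)=(2, 1), then +1 on thread thr0 → (3, 1)
VC(e5, invoked at 8): max of VC(e4)=(3, 1), then +1 on thread thr0 → (4, 1)
target: VC(e1) = (1, 1)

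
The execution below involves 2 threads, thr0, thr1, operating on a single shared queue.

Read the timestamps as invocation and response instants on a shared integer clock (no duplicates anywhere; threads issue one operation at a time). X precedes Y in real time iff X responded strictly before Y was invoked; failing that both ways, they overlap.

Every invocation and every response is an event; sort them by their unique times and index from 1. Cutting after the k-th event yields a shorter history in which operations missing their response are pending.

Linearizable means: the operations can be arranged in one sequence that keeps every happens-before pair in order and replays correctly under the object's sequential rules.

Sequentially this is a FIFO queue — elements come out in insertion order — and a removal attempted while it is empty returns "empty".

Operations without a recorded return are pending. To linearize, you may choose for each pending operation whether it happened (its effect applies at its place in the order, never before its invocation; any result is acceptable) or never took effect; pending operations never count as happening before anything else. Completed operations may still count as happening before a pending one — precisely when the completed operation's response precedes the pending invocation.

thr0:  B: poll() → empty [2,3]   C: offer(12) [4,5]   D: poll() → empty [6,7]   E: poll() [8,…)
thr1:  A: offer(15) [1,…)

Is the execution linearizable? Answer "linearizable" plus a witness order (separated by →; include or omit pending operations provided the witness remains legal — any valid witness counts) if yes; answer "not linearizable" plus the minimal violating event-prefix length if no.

cut after 6 events: linearizable; cut after 7 events (D responds, time 7): not linearizable
a single order respects real time; the 3 completed queue operations fail replay along it
completion choices over the 1 pending operation (A) were checked; none helps
e.g. B, C, D (pending dropped): illegal at step 3, since D poll() → empty cannot apply there

not linearizable — minimal violating prefix: 7 events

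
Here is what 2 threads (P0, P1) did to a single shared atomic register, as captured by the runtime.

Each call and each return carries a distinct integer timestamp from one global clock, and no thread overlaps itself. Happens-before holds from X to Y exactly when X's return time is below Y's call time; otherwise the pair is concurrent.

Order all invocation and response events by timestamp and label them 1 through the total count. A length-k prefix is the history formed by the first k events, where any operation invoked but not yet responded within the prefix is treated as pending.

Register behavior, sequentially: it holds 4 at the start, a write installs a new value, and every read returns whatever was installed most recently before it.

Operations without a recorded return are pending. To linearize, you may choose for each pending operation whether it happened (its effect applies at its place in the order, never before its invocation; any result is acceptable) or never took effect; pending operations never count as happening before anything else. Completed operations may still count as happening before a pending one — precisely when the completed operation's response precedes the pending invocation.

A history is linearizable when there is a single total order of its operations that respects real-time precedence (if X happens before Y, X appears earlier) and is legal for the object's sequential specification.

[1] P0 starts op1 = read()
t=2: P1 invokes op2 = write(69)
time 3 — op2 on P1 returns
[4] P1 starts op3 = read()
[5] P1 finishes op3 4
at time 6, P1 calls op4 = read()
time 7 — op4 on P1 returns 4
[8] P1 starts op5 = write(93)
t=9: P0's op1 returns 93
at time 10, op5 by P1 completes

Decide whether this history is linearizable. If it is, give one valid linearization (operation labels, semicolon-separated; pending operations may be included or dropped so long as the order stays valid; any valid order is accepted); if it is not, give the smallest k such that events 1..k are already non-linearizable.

not linearizable — minimal violating prefix: 5 events

already the first 5 events (up to op3's response at time 5) admit no linearization; the first 4 still do
one real-time candidate order over the 2 completed operations — the atomic register replay rejects it
every completion of the 1 pending operation (op1) was checked; none linearizes
one such order, op2, op3 (pending dropped), breaks at step 2 where op3 read() → 4 is illegal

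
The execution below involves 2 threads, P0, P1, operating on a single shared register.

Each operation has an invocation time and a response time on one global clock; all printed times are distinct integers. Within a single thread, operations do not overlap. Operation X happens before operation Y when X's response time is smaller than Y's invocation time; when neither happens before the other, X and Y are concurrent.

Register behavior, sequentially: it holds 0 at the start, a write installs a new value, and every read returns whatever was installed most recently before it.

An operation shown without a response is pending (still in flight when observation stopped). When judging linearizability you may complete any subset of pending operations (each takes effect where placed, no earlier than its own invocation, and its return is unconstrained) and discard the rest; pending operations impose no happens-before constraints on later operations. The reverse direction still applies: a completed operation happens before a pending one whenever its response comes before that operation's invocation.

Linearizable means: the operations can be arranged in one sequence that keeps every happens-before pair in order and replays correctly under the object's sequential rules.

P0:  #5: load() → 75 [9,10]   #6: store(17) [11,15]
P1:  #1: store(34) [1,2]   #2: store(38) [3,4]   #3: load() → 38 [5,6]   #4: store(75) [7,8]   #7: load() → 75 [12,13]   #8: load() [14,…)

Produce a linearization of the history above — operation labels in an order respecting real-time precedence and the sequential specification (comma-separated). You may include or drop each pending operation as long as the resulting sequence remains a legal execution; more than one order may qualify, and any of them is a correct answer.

step 1: #1 store(34) — value 34
step 2: #2 store(38) — value 38
step 3: #3 load() → 38 — value 38
step 4: #4 store(75) — value 75
step 5: #5 load() → 75 — value 75
step 6: #7 load() → 75 — value 75
step 7: #6 store(17) — value 17

#1, #2, #3, #4, #5, #7, #6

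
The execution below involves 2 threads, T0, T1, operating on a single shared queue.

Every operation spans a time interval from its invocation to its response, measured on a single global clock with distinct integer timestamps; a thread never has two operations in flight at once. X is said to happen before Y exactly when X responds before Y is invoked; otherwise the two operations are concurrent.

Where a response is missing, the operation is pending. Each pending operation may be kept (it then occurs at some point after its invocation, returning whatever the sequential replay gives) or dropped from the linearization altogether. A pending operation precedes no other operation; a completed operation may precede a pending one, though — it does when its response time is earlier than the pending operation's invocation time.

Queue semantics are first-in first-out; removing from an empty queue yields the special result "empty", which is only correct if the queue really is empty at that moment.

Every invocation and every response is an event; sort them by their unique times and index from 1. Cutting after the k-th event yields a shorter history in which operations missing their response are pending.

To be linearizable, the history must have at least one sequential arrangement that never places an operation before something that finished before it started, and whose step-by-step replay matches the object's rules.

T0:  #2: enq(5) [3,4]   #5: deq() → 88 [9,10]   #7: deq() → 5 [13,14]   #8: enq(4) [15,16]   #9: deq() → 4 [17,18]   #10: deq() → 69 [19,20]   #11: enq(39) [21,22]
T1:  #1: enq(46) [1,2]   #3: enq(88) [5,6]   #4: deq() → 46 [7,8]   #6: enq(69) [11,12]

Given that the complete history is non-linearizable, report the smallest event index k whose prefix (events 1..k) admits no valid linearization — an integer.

10

events 1..9 are linearizable, e.g. via #1, #2, #3, #4:
after step 1 (#1 enq(46)): queue <46>
after step 2 (#2 enq(5)): queue <46,5>
after step 3 (#3 enq(88)): queue <46,5,88>
after step 4 (#4 deq() → 46): queue <5,88>
with event 10 included (#5 responding at time 10), all real-time-consistent orders fail
one such order, #1, #2, #3, #4, #5, breaks at step 5 where #5 deq() → 88 is illegal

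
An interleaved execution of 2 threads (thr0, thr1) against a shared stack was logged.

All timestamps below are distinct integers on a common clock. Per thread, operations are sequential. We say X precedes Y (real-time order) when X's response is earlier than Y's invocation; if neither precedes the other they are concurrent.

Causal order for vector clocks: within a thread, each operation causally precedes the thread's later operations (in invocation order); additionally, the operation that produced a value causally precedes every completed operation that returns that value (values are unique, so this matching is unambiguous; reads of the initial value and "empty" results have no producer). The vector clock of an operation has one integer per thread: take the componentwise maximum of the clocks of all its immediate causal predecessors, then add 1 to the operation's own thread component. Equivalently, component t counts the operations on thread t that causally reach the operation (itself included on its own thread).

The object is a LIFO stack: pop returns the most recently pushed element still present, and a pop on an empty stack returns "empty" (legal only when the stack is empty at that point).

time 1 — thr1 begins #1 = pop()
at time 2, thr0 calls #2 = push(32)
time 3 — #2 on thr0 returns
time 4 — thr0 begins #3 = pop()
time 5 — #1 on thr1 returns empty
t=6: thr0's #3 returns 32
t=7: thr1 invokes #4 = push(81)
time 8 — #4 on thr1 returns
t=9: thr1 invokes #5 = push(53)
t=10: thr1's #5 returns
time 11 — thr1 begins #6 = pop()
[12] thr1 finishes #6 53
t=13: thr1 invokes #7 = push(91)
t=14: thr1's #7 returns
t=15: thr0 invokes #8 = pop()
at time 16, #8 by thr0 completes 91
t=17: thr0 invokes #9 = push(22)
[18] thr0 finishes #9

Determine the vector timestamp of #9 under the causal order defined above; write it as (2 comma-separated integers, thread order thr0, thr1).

#1, invoked 1, has no incoming edges; only thr1's bump applies → (0, 1)
#2, invoked 2, has no incoming edges; only thr0's bump applies → (1, 0)
invoked at 7, #4 merges VC(#1)=(0, 1) and bumps thr1's slot → (0, 2)
invoked at 4, #3 merges VC(#2)=(1, 0) and bumps thr0's slot → (2, 0)
invoked at 9, #5 merges VC(#4)=(0, 2) and bumps thr1's slot → (0, 3)
invoked at 11, #6 merges VC(#5)=(0, 3) and bumps thr1's slot → (0, 4)
invoked at 13, #7 merges VC(#6)=(0, 4) and bumps thr1's slot → (0, 5)
invoked at 15, #8 merges VC(#3)=(2, 0), VC(#7)=(0, 5) and bumps thr0's slot → (3, 5)
invoked at 17, #9 merges VC(#8)=(3, 5) and bumps thr0's slot → (4, 5)
target: VC(#9) = (4, 5)

(4, 5)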